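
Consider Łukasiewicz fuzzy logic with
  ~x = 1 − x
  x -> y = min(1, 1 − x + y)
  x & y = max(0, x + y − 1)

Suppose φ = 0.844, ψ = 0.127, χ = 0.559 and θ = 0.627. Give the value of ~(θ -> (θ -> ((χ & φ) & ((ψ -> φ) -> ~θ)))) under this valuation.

χ & φ = max(0, 0.559 + 0.844 − 1) = max(0, 0.403) = 0.403
ψ -> φ = min(1, 1 − 0.127 + 0.844) = min(1, 1.717) = 1.000
~θ = 1 − 0.627 = 0.373
(ψ -> φ) -> ~θ = min(1, 1 − 1.000 + 0.373) = min(1, 0.373) = 0.373
(χ & φ) & ((ψ -> φ) -> ~θ) = max(0, 0.403 + 0.373 − 1) = max(0, -0.224) = 0.000
θ -> ((χ & φ) & ((ψ -> φ) -> ~θ)) = min(1, 1 − 0.627 + 0.000) = min(1, 0.373) = 0.373
θ -> (θ -> ((χ & φ) & ((ψ -> φ) -> ~θ))) = min(1, 1 − 0.627 + 0.373) = min(1, 0.746) = 0.746
~(θ -> (θ -> ((χ & φ) & ((ψ -> φ) -> ~θ)))) = 1 − 0.746 = 0.254

0.254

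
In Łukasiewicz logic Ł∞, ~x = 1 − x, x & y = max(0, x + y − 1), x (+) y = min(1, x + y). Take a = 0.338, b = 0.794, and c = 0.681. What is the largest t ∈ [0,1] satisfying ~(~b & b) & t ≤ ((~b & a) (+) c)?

0.681

~b = 1 − 0.794 = 0.206
~b & b = max(0, 0.206 + 0.794 − 1) = max(0, 0.000) = 0.000
~(~b & b) = 1 − 0.000 = 1.000
So the left factor is ~(~b & b) = 1.000.
~b & a = max(0, 0.206 + 0.338 − 1) = max(0, -0.456) = 0.000
(~b & a) (+) c = min(1, 0.000 + 0.681) = min(1, 0.681) = 0.681
So the right-hand bound is (~b & a) (+) c = 0.681.
The residuum of the Łukasiewicz t-norm gives the supremum: min(1, 1 − 1.000 + 0.681).
1 − 1.000 + 0.681 = 0.681, so t = min(1, 0.681) = 0.681.
Check: 1.000 & 0.681 = max(0, 0.681) = 0.681 ≤ 0.681.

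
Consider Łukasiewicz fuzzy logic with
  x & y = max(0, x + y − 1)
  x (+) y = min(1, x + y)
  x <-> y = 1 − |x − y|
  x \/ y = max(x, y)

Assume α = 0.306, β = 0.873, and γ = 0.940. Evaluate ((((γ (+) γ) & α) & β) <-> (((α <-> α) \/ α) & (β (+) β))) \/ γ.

0.940

γ (+) γ = min(1, 0.940 + 0.940) = min(1, 1.880) = 1.000
(γ (+) γ) & α = max(0, 1.000 + 0.306 − 1) = max(0, 0.306) = 0.306
((γ (+) γ) & α) & β = max(0, 0.306 + 0.873 − 1) = max(0, 0.179) = 0.179
α <-> α = 1 − |0.306 − 0.306| = 1 − 0.000 = 1.000
(α <-> α) \/ α = max(1.000, 0.306) = 1.000
β (+) β = min(1, 0.873 + 0.873) = min(1, 1.746) = 1.000
((α <-> α) \/ α) & (β (+) β) = max(0, 1.000 + 1.000 − 1) = max(0, 1.000) = 1.000
(((γ (+) γ) & α) & β) <-> (((α <-> α) \/ α) & (β (+) β)) = 1 − |0.179 − 1.000| = 1 − 0.821 = 0.179
((((γ (+) γ) & α) & β) <-> (((α <-> α) \/ α) & (β (+) β))) \/ γ = max(0.179, 0.940) = 0.940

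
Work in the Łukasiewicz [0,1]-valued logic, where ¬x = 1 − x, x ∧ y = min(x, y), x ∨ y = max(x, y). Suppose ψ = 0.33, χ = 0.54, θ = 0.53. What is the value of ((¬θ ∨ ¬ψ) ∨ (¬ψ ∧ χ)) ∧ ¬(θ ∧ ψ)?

0.67

¬θ = 1 − 0.53 = 0.47
¬ψ = 1 − 0.33 = 0.67
¬θ ∨ ¬ψ = max(0.47, 0.67) = 0.67
¬ψ ∧ χ = min(0.67, 0.54) = 0.54
(¬θ ∨ ¬ψ) ∨ (¬ψ ∧ χ) = max(0.67, 0.54) = 0.67
θ ∧ ψ = min(0.53, 0.33) = 0.33
¬(θ ∧ ψ) = 1 − 0.33 = 0.67
((¬θ ∨ ¬ψ) ∨ (¬ψ ∧ χ)) ∧ ¬(θ ∧ ψ) = min(0.67, 0.67) = 0.67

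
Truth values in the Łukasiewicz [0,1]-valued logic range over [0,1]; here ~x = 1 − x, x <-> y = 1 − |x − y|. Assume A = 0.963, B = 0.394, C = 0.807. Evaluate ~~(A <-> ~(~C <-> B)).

0.238

~C = 1 − 0.807 = 0.193
~C <-> B = 1 − |0.193 − 0.394| = 1 − 0.201 = 0.799
~(~C <-> B) = 1 − 0.799 = 0.201
A <-> ~(~C <-> B) = 1 − |0.963 − 0.201| = 1 − 0.762 = 0.238
~(A <-> ~(~C <-> B)) = 1 − 0.238 = 0.762
~~(A <-> ~(~C <-> B)) = 1 − 0.762 = 0.238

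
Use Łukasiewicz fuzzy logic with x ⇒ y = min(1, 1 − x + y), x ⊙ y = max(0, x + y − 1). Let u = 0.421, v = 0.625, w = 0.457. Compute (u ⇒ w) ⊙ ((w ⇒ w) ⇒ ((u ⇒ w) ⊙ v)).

u ⇒ w = min(1, 1 − 0.421 + 0.457) = min(1, 1.036) = 1.000
w ⇒ w = min(1, 1 − 0.457 + 0.457) = min(1, 1.000) = 1.000
(u ⇒ w) ⊙ v = max(0, 1.000 + 0.625 − 1) = max(0, 0.625) = 0.625
(w ⇒ w) ⇒ ((u ⇒ w) ⊙ v) = min(1, 1 − 1.000 + 0.625) = min(1, 0.625) = 0.625
(u ⇒ w) ⊙ ((w ⇒ w) ⇒ ((u ⇒ w) ⊙ v)) = max(0, 1.000 + 0.625 − 1) = max(0, 0.625) = 0.625

0.625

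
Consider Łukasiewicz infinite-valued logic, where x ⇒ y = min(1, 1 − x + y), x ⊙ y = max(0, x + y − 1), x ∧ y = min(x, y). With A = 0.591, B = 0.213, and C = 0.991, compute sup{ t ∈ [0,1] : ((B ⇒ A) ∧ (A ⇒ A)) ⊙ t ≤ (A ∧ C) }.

B ⇒ A = min(1, 1 − 0.213 + 0.591) = min(1, 1.378) = 1.000
A ⇒ A = min(1, 1 − 0.591 + 0.591) = min(1, 1.000) = 1.000
(B ⇒ A) ∧ (A ⇒ A) = min(1.000, 1.000) = 1.000
So the left factor is (B ⇒ A) ∧ (A ⇒ A) = 1.000.
A ∧ C = min(0.591, 0.991) = 0.591
So the right-hand bound is A ∧ C = 0.591.
The residuum of the Łukasiewicz t-norm gives the supremum: min(1, 1 − 1.000 + 0.591).
1 − 1.000 + 0.591 = 0.591, so t = min(1, 0.591) = 0.591.
Check: 1.000 ⊙ 0.591 = max(0, 0.591) = 0.591 ≤ 0.591.

0.591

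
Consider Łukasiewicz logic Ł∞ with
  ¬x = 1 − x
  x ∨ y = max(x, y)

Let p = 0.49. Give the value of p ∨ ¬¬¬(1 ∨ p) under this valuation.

0.49

1 ∨ p = max(1.00, 0.49) = 1.00
¬(1 ∨ p) = 1 − 1.00 = 0.00
¬¬(1 ∨ p) = 1 − 0.00 = 1.00
¬¬¬(1 ∨ p) = 1 − 1.00 = 0.00
p ∨ ¬¬¬(1 ∨ p) = max(0.49, 0.00) = 0.49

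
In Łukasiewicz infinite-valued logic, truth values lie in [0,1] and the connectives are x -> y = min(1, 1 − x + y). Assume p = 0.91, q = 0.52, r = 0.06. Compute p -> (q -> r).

q -> r = min(1, 1 − 0.52 + 0.06) = min(1, 0.54) = 0.54
p -> (q -> r) = min(1, 1 − 0.91 + 0.54) = min(1, 0.63) = 0.63

0.63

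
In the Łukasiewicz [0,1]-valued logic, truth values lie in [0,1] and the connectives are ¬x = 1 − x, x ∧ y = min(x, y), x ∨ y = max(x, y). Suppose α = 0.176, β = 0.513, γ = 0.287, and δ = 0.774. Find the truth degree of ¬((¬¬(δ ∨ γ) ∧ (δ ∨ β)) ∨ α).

0.226

δ ∨ γ = max(0.774, 0.287) = 0.774
¬(δ ∨ γ) = 1 − 0.774 = 0.226
¬¬(δ ∨ γ) = 1 − 0.226 = 0.774
δ ∨ β = max(0.774, 0.513) = 0.774
¬¬(δ ∨ γ) ∧ (δ ∨ β) = min(0.774, 0.774) = 0.774
(¬¬(δ ∨ γ) ∧ (δ ∨ β)) ∨ α = max(0.774, 0.176) = 0.774
¬((¬¬(δ ∨ γ) ∧ (δ ∨ β)) ∨ α) = 1 − 0.774 = 0.226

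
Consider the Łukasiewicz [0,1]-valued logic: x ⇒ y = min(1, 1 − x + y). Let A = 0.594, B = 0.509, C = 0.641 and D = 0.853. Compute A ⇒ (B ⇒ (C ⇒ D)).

1.000

C ⇒ D = min(1, 1 − 0.641 + 0.853) = min(1, 1.212) = 1.000
B ⇒ (C ⇒ D) = min(1, 1 − 0.509 + 1.000) = min(1, 1.491) = 1.000
A ⇒ (B ⇒ (C ⇒ D)) = min(1, 1 − 0.594 + 1.000) = min(1, 1.406) = 1.000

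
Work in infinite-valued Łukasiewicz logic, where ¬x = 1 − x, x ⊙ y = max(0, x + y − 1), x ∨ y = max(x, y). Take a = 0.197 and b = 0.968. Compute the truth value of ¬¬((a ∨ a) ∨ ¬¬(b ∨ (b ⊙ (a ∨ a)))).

0.968

a ∨ a = max(0.197, 0.197) = 0.197
b ⊙ (a ∨ a) = max(0, 0.968 + 0.197 − 1) = max(0, 0.165) = 0.165
b ∨ (b ⊙ (a ∨ a)) = max(0.968, 0.165) = 0.968
¬(b ∨ (b ⊙ (a ∨ a))) = 1 − 0.968 = 0.032
¬¬(b ∨ (b ⊙ (a ∨ a))) = 1 − 0.032 = 0.968
(a ∨ a) ∨ ¬¬(b ∨ (b ⊙ (a ∨ a))) = max(0.197, 0.968) = 0.968
¬((a ∨ a) ∨ ¬¬(b ∨ (b ⊙ (a ∨ a)))) = 1 − 0.968 = 0.032
¬¬((a ∨ a) ∨ ¬¬(b ∨ (b ⊙ (a ∨ a)))) = 1 − 0.032 = 0.968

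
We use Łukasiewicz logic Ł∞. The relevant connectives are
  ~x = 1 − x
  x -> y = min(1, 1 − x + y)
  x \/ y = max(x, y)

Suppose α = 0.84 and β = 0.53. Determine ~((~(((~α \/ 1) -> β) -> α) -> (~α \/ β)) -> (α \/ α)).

0.16

~α = 1 − 0.84 = 0.16
~α \/ 1 = max(0.16, 1.00) = 1.00
(~α \/ 1) -> β = min(1, 1 − 1.00 + 0.53) = min(1, 0.53) = 0.53
((~α \/ 1) -> β) -> α = min(1, 1 − 0.53 + 0.84) = min(1, 1.31) = 1.00
~(((~α \/ 1) -> β) -> α) = 1 − 1.00 = 0.00
~α \/ β = max(0.16, 0.53) = 0.53
~(((~α \/ 1) -> β) -> α) -> (~α \/ β) = min(1, 1 − 0.00 + 0.53) = min(1, 1.53) = 1.00
α \/ α = max(0.84, 0.84) = 0.84
(~(((~α \/ 1) -> β) -> α) -> (~α \/ β)) -> (α \/ α) = min(1, 1 − 1.00 + 0.84) = min(1, 0.84) = 0.84
~((~(((~α \/ 1) -> β) -> α) -> (~α \/ β)) -> (α \/ α)) = 1 − 0.84 = 0.16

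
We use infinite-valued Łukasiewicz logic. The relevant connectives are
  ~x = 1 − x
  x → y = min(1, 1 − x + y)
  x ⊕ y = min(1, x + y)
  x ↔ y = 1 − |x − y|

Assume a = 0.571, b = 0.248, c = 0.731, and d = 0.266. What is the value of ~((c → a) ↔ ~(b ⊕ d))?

c → a = min(1, 1 − 0.731 + 0.571) = min(1, 0.840) = 0.840
b ⊕ d = min(1, 0.248 + 0.266) = min(1, 0.514) = 0.514
~(b ⊕ d) = 1 − 0.514 = 0.486
(c → a) ↔ ~(b ⊕ d) = 1 − |0.840 − 0.486| = 1 − 0.354 = 0.646
~((c → a) ↔ ~(b ⊕ d)) = 1 − 0.646 = 0.354

0.354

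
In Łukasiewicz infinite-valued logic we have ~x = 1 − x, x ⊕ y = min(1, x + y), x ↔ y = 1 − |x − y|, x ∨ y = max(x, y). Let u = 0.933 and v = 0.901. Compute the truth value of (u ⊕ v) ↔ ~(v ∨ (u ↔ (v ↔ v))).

u ⊕ v = min(1, 0.933 + 0.901) = min(1, 1.834) = 1.000
v ↔ v = 1 − |0.901 − 0.901| = 1 − 0.000 = 1.000
u ↔ (v ↔ v) = 1 − |0.933 − 1.000| = 1 − 0.067 = 0.933
v ∨ (u ↔ (v ↔ v)) = max(0.901, 0.933) = 0.933
~(v ∨ (u ↔ (v ↔ v))) = 1 − 0.933 = 0.067
(u ⊕ v) ↔ ~(v ∨ (u ↔ (v ↔ v))) = 1 − |1.000 − 0.067| = 1 − 0.933 = 0.067

0.067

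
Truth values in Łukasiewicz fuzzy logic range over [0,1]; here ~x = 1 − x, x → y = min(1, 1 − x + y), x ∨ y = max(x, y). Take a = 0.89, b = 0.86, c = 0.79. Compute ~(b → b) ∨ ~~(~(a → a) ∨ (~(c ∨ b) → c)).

b → b = min(1, 1 − 0.86 + 0.86) = min(1, 1.00) = 1.00
~(b → b) = 1 − 1.00 = 0.00
a → a = min(1, 1 − 0.89 + 0.89) = min(1, 1.00) = 1.00
~(a → a) = 1 − 1.00 = 0.00
c ∨ b = max(0.79, 0.86) = 0.86
~(c ∨ b) = 1 − 0.86 = 0.14
~(c ∨ b) → c = min(1, 1 − 0.14 + 0.79) = min(1, 1.65) = 1.00
~(a → a) ∨ (~(c ∨ b) → c) = max(0.00, 1.00) = 1.00
~(~(a → a) ∨ (~(c ∨ b) → c)) = 1 − 1.00 = 0.00
~~(~(a → a) ∨ (~(c ∨ b) → c)) = 1 − 0.00 = 1.00
~(b → b) ∨ ~~(~(a → a) ∨ (~(c ∨ b) → c)) = max(0.00, 1.00) = 1.00

1.00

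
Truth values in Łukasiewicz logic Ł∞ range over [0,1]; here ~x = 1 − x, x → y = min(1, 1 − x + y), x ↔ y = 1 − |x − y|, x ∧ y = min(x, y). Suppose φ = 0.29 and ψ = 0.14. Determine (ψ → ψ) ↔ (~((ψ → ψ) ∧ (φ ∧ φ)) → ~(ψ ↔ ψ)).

0.29

ψ → ψ = min(1, 1 − 0.14 + 0.14) = min(1, 1.00) = 1.00
φ ∧ φ = min(0.29, 0.29) = 0.29
(ψ → ψ) ∧ (φ ∧ φ) = min(1.00, 0.29) = 0.29
~((ψ → ψ) ∧ (φ ∧ φ)) = 1 − 0.29 = 0.71
ψ ↔ ψ = 1 − |0.14 − 0.14| = 1 − 0.00 = 1.00
~(ψ ↔ ψ) = 1 − 1.00 = 0.00
~((ψ → ψ) ∧ (φ ∧ φ)) → ~(ψ ↔ ψ) = min(1, 1 − 0.71 + 0.00) = min(1, 0.29) = 0.29
(ψ → ψ) ↔ (~((ψ → ψ) ∧ (φ ∧ φ)) → ~(ψ ↔ ψ)) = 1 − |1.00 − 0.29| = 1 − 0.71 = 0.29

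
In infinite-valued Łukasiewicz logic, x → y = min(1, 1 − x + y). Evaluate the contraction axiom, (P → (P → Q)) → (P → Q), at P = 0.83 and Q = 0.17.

0.83

P → Q = min(1, 1 − 0.83 + 0.17) = min(1, 0.34) = 0.34
P → (P → Q) = min(1, 1 − 0.83 + 0.34) = min(1, 0.51) = 0.51
(P → (P → Q)) → (P → Q) = min(1, 1 − 0.51 + 0.34) = min(1, 0.83) = 0.83
(The value 0.83 < 1 shows this instance is not satisfied; fails in Ł∞ (the t-norm is not idempotent).)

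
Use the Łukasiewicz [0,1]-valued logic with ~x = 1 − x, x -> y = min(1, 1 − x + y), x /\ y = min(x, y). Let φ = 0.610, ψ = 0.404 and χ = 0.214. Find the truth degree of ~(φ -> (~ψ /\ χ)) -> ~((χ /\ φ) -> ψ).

~ψ = 1 − 0.404 = 0.596
~ψ /\ χ = min(0.596, 0.214) = 0.214
φ -> (~ψ /\ χ) = min(1, 1 − 0.610 + 0.214) = min(1, 0.604) = 0.604
~(φ -> (~ψ /\ χ)) = 1 − 0.604 = 0.396
χ /\ φ = min(0.214, 0.610) = 0.214
(χ /\ φ) -> ψ = min(1, 1 − 0.214 + 0.404) = min(1, 1.190) = 1.000
~((χ /\ φ) -> ψ) = 1 − 1.000 = 0.000
~(φ -> (~ψ /\ χ)) -> ~((χ /\ φ) -> ψ) = min(1, 1 − 0.396 + 0.000) = min(1, 0.604) = 0.604

0.604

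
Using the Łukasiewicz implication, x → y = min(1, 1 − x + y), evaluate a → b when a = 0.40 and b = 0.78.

1.00

a → b = min(1, 1 − 0.40 + 0.78) = min(1, 1.38) = 1.00
For comparison, the Gödel implication (1 if x ≤ y else y) would give 1.00.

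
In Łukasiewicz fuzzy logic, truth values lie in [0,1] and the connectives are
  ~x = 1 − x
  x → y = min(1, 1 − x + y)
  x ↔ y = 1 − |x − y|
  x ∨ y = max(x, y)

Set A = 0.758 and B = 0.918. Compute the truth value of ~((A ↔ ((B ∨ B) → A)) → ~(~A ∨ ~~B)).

0.836

B ∨ B = max(0.918, 0.918) = 0.918
(B ∨ B) → A = min(1, 1 − 0.918 + 0.758) = min(1, 0.840) = 0.840
A ↔ ((B ∨ B) → A) = 1 − |0.758 − 0.840| = 1 − 0.082 = 0.918
~A = 1 − 0.758 = 0.242
~B = 1 − 0.918 = 0.082
~~B = 1 − 0.082 = 0.918
~A ∨ ~~B = max(0.242, 0.918) = 0.918
~(~A ∨ ~~B) = 1 − 0.918 = 0.082
(A ↔ ((B ∨ B) → A)) → ~(~A ∨ ~~B) = min(1, 1 − 0.918 + 0.082) = min(1, 0.164) = 0.164
~((A ↔ ((B ∨ B) → A)) → ~(~A ∨ ~~B)) = 1 − 0.164 = 0.836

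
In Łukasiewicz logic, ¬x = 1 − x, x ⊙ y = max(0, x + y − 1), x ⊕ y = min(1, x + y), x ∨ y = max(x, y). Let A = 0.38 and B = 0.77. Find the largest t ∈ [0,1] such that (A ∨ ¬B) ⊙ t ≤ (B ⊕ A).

¬B = 1 − 0.77 = 0.23
A ∨ ¬B = max(0.38, 0.23) = 0.38
So the left factor is A ∨ ¬B = 0.38.
B ⊕ A = min(1, 0.77 + 0.38) = min(1, 1.15) = 1.00
So the right-hand bound is B ⊕ A = 1.00.
The residuum of the Łukasiewicz t-norm gives the supremum: min(1, 1 − 0.38 + 1.00).
1 − 0.38 + 1.00 = 1.62, so t = min(1, 1.62) = 1.00.
Check: 0.38 ⊙ 1.00 = max(0, 0.38) = 0.38 ≤ 1.00.

1.00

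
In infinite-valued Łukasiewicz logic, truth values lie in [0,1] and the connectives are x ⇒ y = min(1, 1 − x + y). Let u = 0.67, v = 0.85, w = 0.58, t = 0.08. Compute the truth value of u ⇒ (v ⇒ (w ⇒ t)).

0.98

w ⇒ t = min(1, 1 − 0.58 + 0.08) = min(1, 0.50) = 0.50
v ⇒ (w ⇒ t) = min(1, 1 − 0.85 + 0.50) = min(1, 0.65) = 0.65
u ⇒ (v ⇒ (w ⇒ t)) = min(1, 1 − 0.67 + 0.65) = min(1, 0.98) = 0.98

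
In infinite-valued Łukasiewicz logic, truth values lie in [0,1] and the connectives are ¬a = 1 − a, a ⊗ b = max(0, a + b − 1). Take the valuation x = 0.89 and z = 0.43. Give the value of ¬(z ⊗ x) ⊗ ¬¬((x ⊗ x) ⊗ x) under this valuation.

0.35

z ⊗ x = max(0, 0.43 + 0.89 − 1) = max(0, 0.32) = 0.32
¬(z ⊗ x) = 1 − 0.32 = 0.68
x ⊗ x = max(0, 0.89 + 0.89 − 1) = max(0, 0.78) = 0.78
(x ⊗ x) ⊗ x = max(0, 0.78 + 0.89 − 1) = max(0, 0.67) = 0.67
¬((x ⊗ x) ⊗ x) = 1 − 0.67 = 0.33
¬¬((x ⊗ x) ⊗ x) = 1 − 0.33 = 0.67
¬(z ⊗ x) ⊗ ¬¬((x ⊗ x) ⊗ x) = max(0, 0.68 + 0.67 − 1) = max(0, 0.35) = 0.35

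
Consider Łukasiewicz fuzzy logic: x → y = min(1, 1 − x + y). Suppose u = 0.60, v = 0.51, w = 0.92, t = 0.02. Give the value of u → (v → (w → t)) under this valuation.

0.99

w → t = min(1, 1 − 0.92 + 0.02) = min(1, 0.10) = 0.10
v → (w → t) = min(1, 1 − 0.51 + 0.10) = min(1, 0.59) = 0.59
u → (v → (w → t)) = min(1, 1 − 0.60 + 0.59) = min(1, 0.99) = 0.99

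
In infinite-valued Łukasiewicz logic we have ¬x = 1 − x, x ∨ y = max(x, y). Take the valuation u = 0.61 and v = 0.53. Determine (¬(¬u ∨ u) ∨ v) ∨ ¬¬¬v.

¬u = 1 − 0.61 = 0.39
¬u ∨ u = max(0.39, 0.61) = 0.61
¬(¬u ∨ u) = 1 − 0.61 = 0.39
¬(¬u ∨ u) ∨ v = max(0.39, 0.53) = 0.53
¬v = 1 − 0.53 = 0.47
¬¬v = 1 − 0.47 = 0.53
¬¬¬v = 1 − 0.53 = 0.47
(¬(¬u ∨ u) ∨ v) ∨ ¬¬¬v = max(0.53, 0.47) = 0.53

0.53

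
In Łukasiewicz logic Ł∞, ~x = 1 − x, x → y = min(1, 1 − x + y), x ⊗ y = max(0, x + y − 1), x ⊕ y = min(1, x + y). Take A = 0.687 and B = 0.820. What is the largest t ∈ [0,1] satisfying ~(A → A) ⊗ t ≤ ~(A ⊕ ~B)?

A → A = min(1, 1 − 0.687 + 0.687) = min(1, 1.000) = 1.000
~(A → A) = 1 − 1.000 = 0.000
So the left factor is ~(A → A) = 0.000.
~B = 1 − 0.820 = 0.180
A ⊕ ~B = min(1, 0.687 + 0.180) = min(1, 0.867) = 0.867
~(A ⊕ ~B) = 1 − 0.867 = 0.133
So the right-hand bound is ~(A ⊕ ~B) = 0.133.
The residuum of the Łukasiewicz t-norm gives the supremum: min(1, 1 − 0.000 + 0.133).
1 − 0.000 + 0.133 = 1.133, so t = min(1, 1.133) = 1.000.
Check: 0.000 ⊗ 1.000 = max(0, 0.000) = 0.000 ≤ 0.133.

1.000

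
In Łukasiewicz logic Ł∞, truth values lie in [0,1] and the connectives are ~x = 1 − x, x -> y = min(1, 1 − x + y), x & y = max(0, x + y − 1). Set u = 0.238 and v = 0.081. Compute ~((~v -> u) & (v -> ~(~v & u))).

0.681

~v = 1 − 0.081 = 0.919
~v -> u = min(1, 1 − 0.919 + 0.238) = min(1, 0.319) = 0.319
~v & u = max(0, 0.919 + 0.238 − 1) = max(0, 0.157) = 0.157
~(~v & u) = 1 − 0.157 = 0.843
v -> ~(~v & u) = min(1, 1 − 0.081 + 0.843) = min(1, 1.762) = 1.000
(~v -> u) & (v -> ~(~v & u)) = max(0, 0.319 + 1.000 − 1) = max(0, 0.319) = 0.319
~((~v -> u) & (v -> ~(~v & u))) = 1 − 0.319 = 0.681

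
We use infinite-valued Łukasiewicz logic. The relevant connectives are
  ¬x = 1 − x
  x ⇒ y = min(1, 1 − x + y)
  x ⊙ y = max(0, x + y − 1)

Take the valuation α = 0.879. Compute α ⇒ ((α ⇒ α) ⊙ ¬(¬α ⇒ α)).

0.121

α ⇒ α = min(1, 1 − 0.879 + 0.879) = min(1, 1.000) = 1.000
¬α = 1 − 0.879 = 0.121
¬α ⇒ α = min(1, 1 − 0.121 + 0.879) = min(1, 1.758) = 1.000
¬(¬α ⇒ α) = 1 − 1.000 = 0.000
(α ⇒ α) ⊙ ¬(¬α ⇒ α) = max(0, 1.000 + 0.000 − 1) = max(0, 0.000) = 0.000
α ⇒ ((α ⇒ α) ⊙ ¬(¬α ⇒ α)) = min(1, 1 − 0.879 + 0.000) = min(1, 0.121) = 0.121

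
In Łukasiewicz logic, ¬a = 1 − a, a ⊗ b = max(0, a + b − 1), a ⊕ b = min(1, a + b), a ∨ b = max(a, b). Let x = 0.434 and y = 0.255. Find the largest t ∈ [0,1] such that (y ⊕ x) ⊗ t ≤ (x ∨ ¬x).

y ⊕ x = min(1, 0.255 + 0.434) = min(1, 0.689) = 0.689
So the left factor is y ⊕ x = 0.689.
¬x = 1 − 0.434 = 0.566
x ∨ ¬x = max(0.434, 0.566) = 0.566
So the right-hand bound is x ∨ ¬x = 0.566.
The residuum of the Łukasiewicz t-norm gives the supremum: min(1, 1 − 0.689 + 0.566).
1 − 0.689 + 0.566 = 0.877, so t = min(1, 0.877) = 0.877.
Check: 0.689 ⊗ 0.877 = max(0, 0.566) = 0.566 ≤ 0.566.

0.877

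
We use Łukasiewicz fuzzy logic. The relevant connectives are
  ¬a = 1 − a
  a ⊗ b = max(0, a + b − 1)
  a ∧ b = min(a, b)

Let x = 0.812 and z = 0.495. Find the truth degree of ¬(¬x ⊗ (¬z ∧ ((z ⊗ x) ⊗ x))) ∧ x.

¬x = 1 − 0.812 = 0.188
¬z = 1 − 0.495 = 0.505
z ⊗ x = max(0, 0.495 + 0.812 − 1) = max(0, 0.307) = 0.307
(z ⊗ x) ⊗ x = max(0, 0.307 + 0.812 − 1) = max(0, 0.119) = 0.119
¬z ∧ ((z ⊗ x) ⊗ x) = min(0.505, 0.119) = 0.119
¬x ⊗ (¬z ∧ ((z ⊗ x) ⊗ x)) = max(0, 0.188 + 0.119 − 1) = max(0, -0.693) = 0.000
¬(¬x ⊗ (¬z ∧ ((z ⊗ x) ⊗ x))) = 1 − 0.000 = 1.000
¬(¬x ⊗ (¬z ∧ ((z ⊗ x) ⊗ x))) ∧ x = min(1.000, 0.812) = 0.812

0.812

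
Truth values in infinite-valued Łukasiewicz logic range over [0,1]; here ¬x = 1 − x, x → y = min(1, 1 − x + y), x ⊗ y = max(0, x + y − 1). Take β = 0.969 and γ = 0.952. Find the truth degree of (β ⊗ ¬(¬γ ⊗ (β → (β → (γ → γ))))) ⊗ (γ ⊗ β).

¬γ = 1 − 0.952 = 0.048
γ → γ = min(1, 1 − 0.952 + 0.952) = min(1, 1.000) = 1.000
β → (γ → γ) = min(1, 1 − 0.969 + 1.000) = min(1, 1.031) = 1.000
β → (β → (γ → γ)) = min(1, 1 − 0.969 + 1.000) = min(1, 1.031) = 1.000
¬γ ⊗ (β → (β → (γ → γ))) = max(0, 0.048 + 1.000 − 1) = max(0, 0.048) = 0.048
¬(¬γ ⊗ (β → (β → (γ → γ)))) = 1 − 0.048 = 0.952
β ⊗ ¬(¬γ ⊗ (β → (β → (γ → γ)))) = max(0, 0.969 + 0.952 − 1) = max(0, 0.921) = 0.921
γ ⊗ β = max(0, 0.952 + 0.969 − 1) = max(0, 0.921) = 0.921
(β ⊗ ¬(¬γ ⊗ (β → (β → (γ → γ))))) ⊗ (γ ⊗ β) = max(0, 0.921 + 0.921 − 1) = max(0, 0.842) = 0.842

0.842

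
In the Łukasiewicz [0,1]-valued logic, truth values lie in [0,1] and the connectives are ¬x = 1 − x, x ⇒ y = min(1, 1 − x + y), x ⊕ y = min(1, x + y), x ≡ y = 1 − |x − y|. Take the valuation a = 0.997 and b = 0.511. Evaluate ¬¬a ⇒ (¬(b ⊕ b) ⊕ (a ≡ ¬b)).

0.495

¬a = 1 − 0.997 = 0.003
¬¬a = 1 − 0.003 = 0.997
b ⊕ b = min(1, 0.511 + 0.511) = min(1, 1.022) = 1.000
¬(b ⊕ b) = 1 − 1.000 = 0.000
¬b = 1 − 0.511 = 0.489
a ≡ ¬b = 1 − |0.997 − 0.489| = 1 − 0.508 = 0.492
¬(b ⊕ b) ⊕ (a ≡ ¬b) = min(1, 0.000 + 0.492) = min(1, 0.492) = 0.492
¬¬a ⇒ (¬(b ⊕ b) ⊕ (a ≡ ¬b)) = min(1, 1 − 0.997 + 0.492) = min(1, 0.495) = 0.495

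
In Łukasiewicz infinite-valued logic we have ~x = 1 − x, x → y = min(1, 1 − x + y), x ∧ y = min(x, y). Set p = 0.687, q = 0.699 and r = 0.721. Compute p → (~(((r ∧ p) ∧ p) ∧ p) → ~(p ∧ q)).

r ∧ p = min(0.721, 0.687) = 0.687
(r ∧ p) ∧ p = min(0.687, 0.687) = 0.687
((r ∧ p) ∧ p) ∧ p = min(0.687, 0.687) = 0.687
~(((r ∧ p) ∧ p) ∧ p) = 1 − 0.687 = 0.313
p ∧ q = min(0.687, 0.699) = 0.687
~(p ∧ q) = 1 − 0.687 = 0.313
~(((r ∧ p) ∧ p) ∧ p) → ~(p ∧ q) = min(1, 1 − 0.313 + 0.313) = min(1, 1.000) = 1.000
p → (~(((r ∧ p) ∧ p) ∧ p) → ~(p ∧ q)) = min(1, 1 − 0.687 + 1.000) = min(1, 1.313) = 1.000

1.000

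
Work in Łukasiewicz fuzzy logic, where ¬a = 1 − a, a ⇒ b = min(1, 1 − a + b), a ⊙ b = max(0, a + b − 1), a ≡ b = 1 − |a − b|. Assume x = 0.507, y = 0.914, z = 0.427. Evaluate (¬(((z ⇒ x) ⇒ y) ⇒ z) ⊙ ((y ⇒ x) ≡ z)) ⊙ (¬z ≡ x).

0.255

z ⇒ x = min(1, 1 − 0.427 + 0.507) = min(1, 1.080) = 1.000
(z ⇒ x) ⇒ y = min(1, 1 − 1.000 + 0.914) = min(1, 0.914) = 0.914
((z ⇒ x) ⇒ y) ⇒ z = min(1, 1 − 0.914 + 0.427) = min(1, 0.513) = 0.513
¬(((z ⇒ x) ⇒ y) ⇒ z) = 1 − 0.513 = 0.487
y ⇒ x = min(1, 1 − 0.914 + 0.507) = min(1, 0.593) = 0.593
(y ⇒ x) ≡ z = 1 − |0.593 − 0.427| = 1 − 0.166 = 0.834
¬(((z ⇒ x) ⇒ y) ⇒ z) ⊙ ((y ⇒ x) ≡ z) = max(0, 0.487 + 0.834 − 1) = max(0, 0.321) = 0.321
¬z = 1 − 0.427 = 0.573
¬z ≡ x = 1 − |0.573 − 0.507| = 1 − 0.066 = 0.934
(¬(((z ⇒ x) ⇒ y) ⇒ z) ⊙ ((y ⇒ x) ≡ z)) ⊙ (¬z ≡ x) = max(0, 0.321 + 0.934 − 1) = max(0, 0.255) = 0.255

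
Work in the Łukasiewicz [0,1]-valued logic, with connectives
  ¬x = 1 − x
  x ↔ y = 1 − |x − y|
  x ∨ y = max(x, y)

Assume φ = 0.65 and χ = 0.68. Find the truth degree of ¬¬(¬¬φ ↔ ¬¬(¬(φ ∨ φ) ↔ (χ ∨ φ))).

¬φ = 1 − 0.65 = 0.35
¬¬φ = 1 − 0.35 = 0.65
φ ∨ φ = max(0.65, 0.65) = 0.65
¬(φ ∨ φ) = 1 − 0.65 = 0.35
χ ∨ φ = max(0.68, 0.65) = 0.68
¬(φ ∨ φ) ↔ (χ ∨ φ) = 1 − |0.35 − 0.68| = 1 − 0.33 = 0.67
¬(¬(φ ∨ φ) ↔ (χ ∨ φ)) = 1 − 0.67 = 0.33
¬¬(¬(φ ∨ φ) ↔ (χ ∨ φ)) = 1 − 0.33 = 0.67
¬¬φ ↔ ¬¬(¬(φ ∨ φ) ↔ (χ ∨ φ)) = 1 − |0.65 − 0.67| = 1 − 0.02 = 0.98
¬(¬¬φ ↔ ¬¬(¬(φ ∨ φ) ↔ (χ ∨ φ))) = 1 − 0.98 = 0.02
¬¬(¬¬φ ↔ ¬¬(¬(φ ∨ φ) ↔ (χ ∨ φ))) = 1 − 0.02 = 0.98

0.98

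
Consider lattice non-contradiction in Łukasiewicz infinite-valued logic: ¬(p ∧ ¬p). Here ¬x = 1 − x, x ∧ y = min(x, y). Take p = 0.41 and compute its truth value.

0.59

¬p = 1 − 0.41 = 0.59
p ∧ ¬p = min(0.41, 0.59) = 0.41
¬(p ∧ ¬p) = 1 − 0.41 = 0.59
(The value 0.59 < 1 shows this instance is not satisfied; not a Ł∞-tautology — its value is 1 − min(a, 1−a).)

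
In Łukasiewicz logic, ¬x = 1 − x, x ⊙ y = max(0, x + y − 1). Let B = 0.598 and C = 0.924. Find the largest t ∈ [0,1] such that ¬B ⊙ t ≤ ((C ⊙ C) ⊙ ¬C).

¬B = 1 − 0.598 = 0.402
So the left factor is ¬B = 0.402.
C ⊙ C = max(0, 0.924 + 0.924 − 1) = max(0, 0.848) = 0.848
¬C = 1 − 0.924 = 0.076
(C ⊙ C) ⊙ ¬C = max(0, 0.848 + 0.076 − 1) = max(0, -0.076) = 0.000
So the right-hand bound is (C ⊙ C) ⊙ ¬C = 0.000.
The residuum of the Łukasiewicz t-norm gives the supremum: min(1, 1 − 0.402 + 0.000).
1 − 0.402 + 0.000 = 0.598, so t = min(1, 0.598) = 0.598.
Check: 0.402 ⊙ 0.598 = max(0, 0.000) = 0.000 ≤ 0.000.

0.598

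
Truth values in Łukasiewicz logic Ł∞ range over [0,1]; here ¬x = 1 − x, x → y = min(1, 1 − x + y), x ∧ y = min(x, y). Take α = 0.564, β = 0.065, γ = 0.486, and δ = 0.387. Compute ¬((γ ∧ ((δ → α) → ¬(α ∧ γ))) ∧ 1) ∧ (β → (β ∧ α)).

δ → α = min(1, 1 − 0.387 + 0.564) = min(1, 1.177) = 1.000
α ∧ γ = min(0.564, 0.486) = 0.486
¬(α ∧ γ) = 1 − 0.486 = 0.514
(δ → α) → ¬(α ∧ γ) = min(1, 1 − 1.000 + 0.514) = min(1, 0.514) = 0.514
γ ∧ ((δ → α) → ¬(α ∧ γ)) = min(0.486, 0.514) = 0.486
(γ ∧ ((δ → α) → ¬(α ∧ γ))) ∧ 1 = min(0.486, 1.000) = 0.486
¬((γ ∧ ((δ → α) → ¬(α ∧ γ))) ∧ 1) = 1 − 0.486 = 0.514
β ∧ α = min(0.065, 0.564) = 0.065
β → (β ∧ α) = min(1, 1 − 0.065 + 0.065) = min(1, 1.000) = 1.000
¬((γ ∧ ((δ → α) → ¬(α ∧ γ))) ∧ 1) ∧ (β → (β ∧ α)) = min(0.514, 1.000) = 0.514

0.514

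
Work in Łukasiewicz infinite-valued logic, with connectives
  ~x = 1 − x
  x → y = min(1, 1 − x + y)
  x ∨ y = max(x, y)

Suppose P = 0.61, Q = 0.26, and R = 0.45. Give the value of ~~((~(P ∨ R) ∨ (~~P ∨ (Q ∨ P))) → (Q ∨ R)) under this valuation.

0.84

P ∨ R = max(0.61, 0.45) = 0.61
~(P ∨ R) = 1 − 0.61 = 0.39
~P = 1 − 0.61 = 0.39
~~P = 1 − 0.39 = 0.61
Q ∨ P = max(0.26, 0.61) = 0.61
~~P ∨ (Q ∨ P) = max(0.61, 0.61) = 0.61
~(P ∨ R) ∨ (~~P ∨ (Q ∨ P)) = max(0.39, 0.61) = 0.61
Q ∨ R = max(0.26, 0.45) = 0.45
(~(P ∨ R) ∨ (~~P ∨ (Q ∨ P))) → (Q ∨ R) = min(1, 1 − 0.61 + 0.45) = min(1, 0.84) = 0.84
~((~(P ∨ R) ∨ (~~P ∨ (Q ∨ P))) → (Q ∨ R)) = 1 − 0.84 = 0.16
~~((~(P ∨ R) ∨ (~~P ∨ (Q ∨ P))) → (Q ∨ R)) = 1 − 0.16 = 0.84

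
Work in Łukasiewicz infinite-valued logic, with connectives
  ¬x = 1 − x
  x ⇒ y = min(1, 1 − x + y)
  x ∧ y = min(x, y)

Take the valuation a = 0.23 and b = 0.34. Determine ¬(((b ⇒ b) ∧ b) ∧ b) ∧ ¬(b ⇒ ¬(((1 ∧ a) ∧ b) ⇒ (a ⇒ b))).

b ⇒ b = min(1, 1 − 0.34 + 0.34) = min(1, 1.00) = 1.00
(b ⇒ b) ∧ b = min(1.00, 0.34) = 0.34
((b ⇒ b) ∧ b) ∧ b = min(0.34, 0.34) = 0.34
¬(((b ⇒ b) ∧ b) ∧ b) = 1 − 0.34 = 0.66
1 ∧ a = min(1.00, 0.23) = 0.23
(1 ∧ a) ∧ b = min(0.23, 0.34) = 0.23
a ⇒ b = min(1, 1 − 0.23 + 0.34) = min(1, 1.11) = 1.00
((1 ∧ a) ∧ b) ⇒ (a ⇒ b) = min(1, 1 − 0.23 + 1.00) = min(1, 1.77) = 1.00
¬(((1 ∧ a) ∧ b) ⇒ (a ⇒ b)) = 1 − 1.00 = 0.00
b ⇒ ¬(((1 ∧ a) ∧ b) ⇒ (a ⇒ b)) = min(1, 1 − 0.34 + 0.00) = min(1, 0.66) = 0.66
¬(b ⇒ ¬(((1 ∧ a) ∧ b) ⇒ (a ⇒ b))) = 1 − 0.66 = 0.34
¬(((b ⇒ b) ∧ b) ∧ b) ∧ ¬(b ⇒ ¬(((1 ∧ a) ∧ b) ⇒ (a ⇒ b))) = min(0.66, 0.34) = 0.34

0.34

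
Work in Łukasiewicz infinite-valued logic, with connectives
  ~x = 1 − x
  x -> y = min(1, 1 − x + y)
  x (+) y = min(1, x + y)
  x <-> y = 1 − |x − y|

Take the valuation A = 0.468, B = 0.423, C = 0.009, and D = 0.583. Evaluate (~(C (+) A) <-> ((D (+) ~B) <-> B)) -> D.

0.683

C (+) A = min(1, 0.009 + 0.468) = min(1, 0.477) = 0.477
~(C (+) A) = 1 − 0.477 = 0.523
~B = 1 − 0.423 = 0.577
D (+) ~B = min(1, 0.583 + 0.577) = min(1, 1.160) = 1.000
(D (+) ~B) <-> B = 1 − |1.000 − 0.423| = 1 − 0.577 = 0.423
~(C (+) A) <-> ((D (+) ~B) <-> B) = 1 − |0.523 − 0.423| = 1 − 0.100 = 0.900
(~(C (+) A) <-> ((D (+) ~B) <-> B)) -> D = min(1, 1 − 0.900 + 0.583) = min(1, 0.683) = 0.683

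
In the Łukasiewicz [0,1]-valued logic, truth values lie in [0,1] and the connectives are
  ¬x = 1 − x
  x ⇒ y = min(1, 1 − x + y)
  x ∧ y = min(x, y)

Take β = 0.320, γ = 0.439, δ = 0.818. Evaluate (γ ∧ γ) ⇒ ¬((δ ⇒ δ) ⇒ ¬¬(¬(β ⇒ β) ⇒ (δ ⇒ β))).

0.561

γ ∧ γ = min(0.439, 0.439) = 0.439
δ ⇒ δ = min(1, 1 − 0.818 + 0.818) = min(1, 1.000) = 1.000
β ⇒ β = min(1, 1 − 0.320 + 0.320) = min(1, 1.000) = 1.000
¬(β ⇒ β) = 1 − 1.000 = 0.000
δ ⇒ β = min(1, 1 − 0.818 + 0.320) = min(1, 0.502) = 0.502
¬(β ⇒ β) ⇒ (δ ⇒ β) = min(1, 1 − 0.000 + 0.502) = min(1, 1.502) = 1.000
¬(¬(β ⇒ β) ⇒ (δ ⇒ β)) = 1 − 1.000 = 0.000
¬¬(¬(β ⇒ β) ⇒ (δ ⇒ β)) = 1 − 0.000 = 1.000
(δ ⇒ δ) ⇒ ¬¬(¬(β ⇒ β) ⇒ (δ ⇒ β)) = min(1, 1 − 1.000 + 1.000) = min(1, 1.000) = 1.000
¬((δ ⇒ δ) ⇒ ¬¬(¬(β ⇒ β) ⇒ (δ ⇒ β))) = 1 − 1.000 = 0.000
(γ ∧ γ) ⇒ ¬((δ ⇒ δ) ⇒ ¬¬(¬(β ⇒ β) ⇒ (δ ⇒ β))) = min(1, 1 − 0.439 + 0.000) = min(1, 0.561) = 0.561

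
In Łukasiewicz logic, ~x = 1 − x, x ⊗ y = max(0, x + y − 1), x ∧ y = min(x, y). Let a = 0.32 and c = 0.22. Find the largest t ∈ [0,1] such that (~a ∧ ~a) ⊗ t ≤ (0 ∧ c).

~a = 1 − 0.32 = 0.68
~a ∧ ~a = min(0.68, 0.68) = 0.68
So the left factor is ~a ∧ ~a = 0.68.
0 ∧ c = min(0.00, 0.22) = 0.00
So the right-hand bound is 0 ∧ c = 0.00.
The residuum of the Łukasiewicz t-norm gives the supremum: min(1, 1 − 0.68 + 0.00).
1 − 0.68 + 0.00 = 0.32, so t = min(1, 0.32) = 0.32.
Check: 0.68 ⊗ 0.32 = max(0, 0.00) = 0.00 ≤ 0.00.

0.32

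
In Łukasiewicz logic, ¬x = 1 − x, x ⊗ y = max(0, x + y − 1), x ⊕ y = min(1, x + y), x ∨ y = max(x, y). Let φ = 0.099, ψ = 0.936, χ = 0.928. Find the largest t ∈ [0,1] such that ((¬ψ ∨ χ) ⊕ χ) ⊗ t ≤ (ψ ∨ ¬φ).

¬ψ = 1 − 0.936 = 0.064
¬ψ ∨ χ = max(0.064, 0.928) = 0.928
(¬ψ ∨ χ) ⊕ χ = min(1, 0.928 + 0.928) = min(1, 1.856) = 1.000
So the left factor is (¬ψ ∨ χ) ⊕ χ = 1.000.
¬φ = 1 − 0.099 = 0.901
ψ ∨ ¬φ = max(0.936, 0.901) = 0.936
So the right-hand bound is ψ ∨ ¬φ = 0.936.
The residuum of the Łukasiewicz t-norm gives the supremum: min(1, 1 − 1.000 + 0.936).
1 − 1.000 + 0.936 = 0.936, so t = min(1, 0.936) = 0.936.
Check: 1.000 ⊗ 0.936 = max(0, 0.936) = 0.936 ≤ 0.936.

0.936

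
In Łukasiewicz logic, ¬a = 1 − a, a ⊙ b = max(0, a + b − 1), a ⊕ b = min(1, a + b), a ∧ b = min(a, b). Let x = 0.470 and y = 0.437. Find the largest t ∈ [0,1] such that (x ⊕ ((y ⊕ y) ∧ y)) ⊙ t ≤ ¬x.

y ⊕ y = min(1, 0.437 + 0.437) = min(1, 0.874) = 0.874
(y ⊕ y) ∧ y = min(0.874, 0.437) = 0.437
x ⊕ ((y ⊕ y) ∧ y) = min(1, 0.470 + 0.437) = min(1, 0.907) = 0.907
So the left factor is x ⊕ ((y ⊕ y) ∧ y) = 0.907.
¬x = 1 − 0.470 = 0.530
So the right-hand bound is ¬x = 0.530.
The residuum of the Łukasiewicz t-norm gives the supremum: min(1, 1 − 0.907 + 0.530).
1 − 0.907 + 0.530 = 0.623, so t = min(1, 0.623) = 0.623.
Check: 0.907 ⊙ 0.623 = max(0, 0.530) = 0.530 ≤ 0.530.

0.623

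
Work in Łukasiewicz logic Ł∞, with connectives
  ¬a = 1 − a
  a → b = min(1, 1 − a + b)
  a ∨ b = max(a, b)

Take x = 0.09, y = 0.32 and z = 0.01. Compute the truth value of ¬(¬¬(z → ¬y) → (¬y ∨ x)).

¬y = 1 − 0.32 = 0.68
z → ¬y = min(1, 1 − 0.01 + 0.68) = min(1, 1.67) = 1.00
¬(z → ¬y) = 1 − 1.00 = 0.00
¬¬(z → ¬y) = 1 − 0.00 = 1.00
¬y ∨ x = max(0.68, 0.09) = 0.68
¬¬(z → ¬y) → (¬y ∨ x) = min(1, 1 − 1.00 + 0.68) = min(1, 0.68) = 0.68
¬(¬¬(z → ¬y) → (¬y ∨ x)) = 1 − 0.68 = 0.32

0.32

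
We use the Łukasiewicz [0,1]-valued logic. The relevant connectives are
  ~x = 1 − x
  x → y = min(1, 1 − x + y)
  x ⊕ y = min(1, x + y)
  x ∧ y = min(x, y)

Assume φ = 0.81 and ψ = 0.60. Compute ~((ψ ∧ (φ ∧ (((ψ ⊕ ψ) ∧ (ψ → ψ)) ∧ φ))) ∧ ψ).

ψ ⊕ ψ = min(1, 0.60 + 0.60) = min(1, 1.20) = 1.00
ψ → ψ = min(1, 1 − 0.60 + 0.60) = min(1, 1.00) = 1.00
(ψ ⊕ ψ) ∧ (ψ → ψ) = min(1.00, 1.00) = 1.00
((ψ ⊕ ψ) ∧ (ψ → ψ)) ∧ φ = min(1.00, 0.81) = 0.81
φ ∧ (((ψ ⊕ ψ) ∧ (ψ → ψ)) ∧ φ) = min(0.81, 0.81) = 0.81
ψ ∧ (φ ∧ (((ψ ⊕ ψ) ∧ (ψ → ψ)) ∧ φ)) = min(0.60, 0.81) = 0.60
(ψ ∧ (φ ∧ (((ψ ⊕ ψ) ∧ (ψ → ψ)) ∧ φ))) ∧ ψ = min(0.60, 0.60) = 0.60
~((ψ ∧ (φ ∧ (((ψ ⊕ ψ) ∧ (ψ → ψ)) ∧ φ))) ∧ ψ) = 1 − 0.60 = 0.40

0.40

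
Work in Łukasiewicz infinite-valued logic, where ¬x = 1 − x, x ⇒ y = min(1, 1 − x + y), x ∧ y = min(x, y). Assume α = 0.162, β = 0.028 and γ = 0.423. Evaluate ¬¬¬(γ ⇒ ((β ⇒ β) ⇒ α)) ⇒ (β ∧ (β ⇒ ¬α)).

0.767

β ⇒ β = min(1, 1 − 0.028 + 0.028) = min(1, 1.000) = 1.000
(β ⇒ β) ⇒ α = min(1, 1 − 1.000 + 0.162) = min(1, 0.162) = 0.162
γ ⇒ ((β ⇒ β) ⇒ α) = min(1, 1 − 0.423 + 0.162) = min(1, 0.739) = 0.739
¬(γ ⇒ ((β ⇒ β) ⇒ α)) = 1 − 0.739 = 0.261
¬¬(γ ⇒ ((β ⇒ β) ⇒ α)) = 1 − 0.261 = 0.739
¬¬¬(γ ⇒ ((β ⇒ β) ⇒ α)) = 1 − 0.739 = 0.261
¬α = 1 − 0.162 = 0.838
β ⇒ ¬α = min(1, 1 − 0.028 + 0.838) = min(1, 1.810) = 1.000
β ∧ (β ⇒ ¬α) = min(0.028, 1.000) = 0.028
¬¬¬(γ ⇒ ((β ⇒ β) ⇒ α)) ⇒ (β ∧ (β ⇒ ¬α)) = min(1, 1 − 0.261 + 0.028) = min(1, 0.767) = 0.767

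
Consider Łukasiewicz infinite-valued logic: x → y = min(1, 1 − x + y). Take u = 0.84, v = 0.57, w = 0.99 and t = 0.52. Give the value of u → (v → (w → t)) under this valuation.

w → t = min(1, 1 − 0.99 + 0.52) = min(1, 0.53) = 0.53
v → (w → t) = min(1, 1 − 0.57 + 0.53) = min(1, 0.96) = 0.96
u → (v → (w → t)) = min(1, 1 − 0.84 + 0.96) = min(1, 1.12) = 1.00

1.00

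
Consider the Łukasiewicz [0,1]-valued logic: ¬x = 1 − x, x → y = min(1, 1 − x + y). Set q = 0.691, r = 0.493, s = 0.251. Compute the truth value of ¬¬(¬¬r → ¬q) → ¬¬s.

¬r = 1 − 0.493 = 0.507
¬¬r = 1 − 0.507 = 0.493
¬q = 1 − 0.691 = 0.309
¬¬r → ¬q = min(1, 1 − 0.493 + 0.309) = min(1, 0.816) = 0.816
¬(¬¬r → ¬q) = 1 − 0.816 = 0.184
¬¬(¬¬r → ¬q) = 1 − 0.184 = 0.816
¬s = 1 − 0.251 = 0.749
¬¬s = 1 − 0.749 = 0.251
¬¬(¬¬r → ¬q) → ¬¬s = min(1, 1 − 0.816 + 0.251) = min(1, 0.435) = 0.435

0.435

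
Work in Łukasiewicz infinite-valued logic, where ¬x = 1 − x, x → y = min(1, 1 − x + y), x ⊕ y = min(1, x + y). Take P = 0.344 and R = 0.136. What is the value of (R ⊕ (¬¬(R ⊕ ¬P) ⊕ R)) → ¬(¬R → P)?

¬P = 1 − 0.344 = 0.656
R ⊕ ¬P = min(1, 0.136 + 0.656) = min(1, 0.792) = 0.792
¬(R ⊕ ¬P) = 1 − 0.792 = 0.208
¬¬(R ⊕ ¬P) = 1 − 0.208 = 0.792
¬¬(R ⊕ ¬P) ⊕ R = min(1, 0.792 + 0.136) = min(1, 0.928) = 0.928
R ⊕ (¬¬(R ⊕ ¬P) ⊕ R) = min(1, 0.136 + 0.928) = min(1, 1.064) = 1.000
¬R = 1 − 0.136 = 0.864
¬R → P = min(1, 1 − 0.864 + 0.344) = min(1, 0.480) = 0.480
¬(¬R → P) = 1 − 0.480 = 0.520
(R ⊕ (¬¬(R ⊕ ¬P) ⊕ R)) → ¬(¬R → P) = min(1, 1 − 1.000 + 0.520) = min(1, 0.520) = 0.520

0.520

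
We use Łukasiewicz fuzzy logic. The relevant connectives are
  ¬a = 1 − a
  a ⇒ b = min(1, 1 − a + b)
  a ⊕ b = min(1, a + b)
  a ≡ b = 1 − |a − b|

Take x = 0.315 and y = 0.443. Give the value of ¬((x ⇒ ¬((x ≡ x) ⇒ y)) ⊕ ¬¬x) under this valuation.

x ≡ x = 1 − |0.315 − 0.315| = 1 − 0.000 = 1.000
(x ≡ x) ⇒ y = min(1, 1 − 1.000 + 0.443) = min(1, 0.443) = 0.443
¬((x ≡ x) ⇒ y) = 1 − 0.443 = 0.557
x ⇒ ¬((x ≡ x) ⇒ y) = min(1, 1 − 0.315 + 0.557) = min(1, 1.242) = 1.000
¬x = 1 − 0.315 = 0.685
¬¬x = 1 − 0.685 = 0.315
(x ⇒ ¬((x ≡ x) ⇒ y)) ⊕ ¬¬x = min(1, 1.000 + 0.315) = min(1, 1.315) = 1.000
¬((x ⇒ ¬((x ≡ x) ⇒ y)) ⊕ ¬¬x) = 1 − 1.000 = 0.000

0.000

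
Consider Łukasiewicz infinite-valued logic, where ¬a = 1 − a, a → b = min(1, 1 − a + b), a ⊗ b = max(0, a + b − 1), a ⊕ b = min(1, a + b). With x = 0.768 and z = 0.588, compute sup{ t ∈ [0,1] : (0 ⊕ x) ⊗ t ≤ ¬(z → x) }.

0 ⊕ x = min(1, 0.000 + 0.768) = min(1, 0.768) = 0.768
So the left factor is 0 ⊕ x = 0.768.
z → x = min(1, 1 − 0.588 + 0.768) = min(1, 1.180) = 1.000
¬(z → x) = 1 − 1.000 = 0.000
So the right-hand bound is ¬(z → x) = 0.000.
The residuum of the Łukasiewicz t-norm gives the supremum: min(1, 1 − 0.768 + 0.000).
1 − 0.768 + 0.000 = 0.232, so t = min(1, 0.232) = 0.232.
Check: 0.768 ⊗ 0.232 = max(0, 0.000) = 0.000 ≤ 0.000.

0.232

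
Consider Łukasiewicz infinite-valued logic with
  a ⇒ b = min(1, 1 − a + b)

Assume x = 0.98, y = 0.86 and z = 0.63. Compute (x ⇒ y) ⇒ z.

x ⇒ y = min(1, 1 − 0.98 + 0.86) = min(1, 0.88) = 0.88
(x ⇒ y) ⇒ z = min(1, 1 − 0.88 + 0.63) = min(1, 0.75) = 0.75

0.75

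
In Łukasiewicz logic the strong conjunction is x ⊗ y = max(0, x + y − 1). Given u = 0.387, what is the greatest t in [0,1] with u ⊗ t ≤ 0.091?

The residuum of the Łukasiewicz t-norm gives the supremum: min(1, 1 − 0.387 + 0.091).
1 − 0.387 + 0.091 = 0.704, so t = min(1, 0.704) = 0.704.
Check: 0.387 ⊗ 0.704 = max(0, 0.091) = 0.091 ≤ 0.091.

0.704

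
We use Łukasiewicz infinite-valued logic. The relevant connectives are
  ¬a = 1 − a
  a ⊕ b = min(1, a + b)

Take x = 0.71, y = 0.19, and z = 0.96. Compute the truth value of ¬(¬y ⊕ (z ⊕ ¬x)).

¬y = 1 − 0.19 = 0.81
¬x = 1 − 0.71 = 0.29
z ⊕ ¬x = min(1, 0.96 + 0.29) = min(1, 1.25) = 1.00
¬y ⊕ (z ⊕ ¬x) = min(1, 0.81 + 1.00) = min(1, 1.81) = 1.00
¬(¬y ⊕ (z ⊕ ¬x)) = 1 − 1.00 = 0.00

0.00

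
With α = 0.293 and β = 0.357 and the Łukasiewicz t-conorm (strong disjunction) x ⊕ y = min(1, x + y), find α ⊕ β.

α ⊕ β = min(1, 0.293 + 0.357) = min(1, 0.650) = 0.650
For comparison, the Gödel t-conorm max(x, y) would give 0.357.

0.650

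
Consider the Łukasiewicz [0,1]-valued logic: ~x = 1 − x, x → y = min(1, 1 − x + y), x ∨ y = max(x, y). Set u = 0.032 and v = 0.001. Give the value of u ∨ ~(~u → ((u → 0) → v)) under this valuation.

~u = 1 − 0.032 = 0.968
u → 0 = min(1, 1 − 0.032 + 0.000) = min(1, 0.968) = 0.968
(u → 0) → v = min(1, 1 − 0.968 + 0.001) = min(1, 0.033) = 0.033
~u → ((u → 0) → v) = min(1, 1 − 0.968 + 0.033) = min(1, 0.065) = 0.065
~(~u → ((u → 0) → v)) = 1 − 0.065 = 0.935
u ∨ ~(~u → ((u → 0) → v)) = max(0.032, 0.935) = 0.935

0.935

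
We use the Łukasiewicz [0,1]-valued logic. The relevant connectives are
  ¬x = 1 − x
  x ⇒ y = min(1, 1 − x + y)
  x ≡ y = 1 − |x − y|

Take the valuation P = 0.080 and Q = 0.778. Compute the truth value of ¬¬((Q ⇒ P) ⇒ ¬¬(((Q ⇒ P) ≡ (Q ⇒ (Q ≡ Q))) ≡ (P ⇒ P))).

1.000

Q ⇒ P = min(1, 1 − 0.778 + 0.080) = min(1, 0.302) = 0.302
Q ≡ Q = 1 − |0.778 − 0.778| = 1 − 0.000 = 1.000
Q ⇒ (Q ≡ Q) = min(1, 1 − 0.778 + 1.000) = min(1, 1.222) = 1.000
(Q ⇒ P) ≡ (Q ⇒ (Q ≡ Q)) = 1 − |0.302 − 1.000| = 1 − 0.698 = 0.302
P ⇒ P = min(1, 1 − 0.080 + 0.080) = min(1, 1.000) = 1.000
((Q ⇒ P) ≡ (Q ⇒ (Q ≡ Q))) ≡ (P ⇒ P) = 1 − |0.302 − 1.000| = 1 − 0.698 = 0.302
¬(((Q ⇒ P) ≡ (Q ⇒ (Q ≡ Q))) ≡ (P ⇒ P)) = 1 − 0.302 = 0.698
¬¬(((Q ⇒ P) ≡ (Q ⇒ (Q ≡ Q))) ≡ (P ⇒ P)) = 1 − 0.698 = 0.302
(Q ⇒ P) ⇒ ¬¬(((Q ⇒ P) ≡ (Q ⇒ (Q ≡ Q))) ≡ (P ⇒ P)) = min(1, 1 − 0.302 + 0.302) = min(1, 1.000) = 1.000
¬((Q ⇒ P) ⇒ ¬¬(((Q ⇒ P) ≡ (Q ⇒ (Q ≡ Q))) ≡ (P ⇒ P))) = 1 − 1.000 = 0.000
¬¬((Q ⇒ P) ⇒ ¬¬(((Q ⇒ P) ≡ (Q ⇒ (Q ≡ Q))) ≡ (P ⇒ P))) = 1 − 0.000 = 1.000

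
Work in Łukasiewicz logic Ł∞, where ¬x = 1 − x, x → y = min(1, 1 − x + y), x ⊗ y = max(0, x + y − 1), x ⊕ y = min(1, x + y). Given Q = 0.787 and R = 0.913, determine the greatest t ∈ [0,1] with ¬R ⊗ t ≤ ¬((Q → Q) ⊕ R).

¬R = 1 − 0.913 = 0.087
So the left factor is ¬R = 0.087.
Q → Q = min(1, 1 − 0.787 + 0.787) = min(1, 1.000) = 1.000
(Q → Q) ⊕ R = min(1, 1.000 + 0.913) = min(1, 1.913) = 1.000
¬((Q → Q) ⊕ R) = 1 − 1.000 = 0.000
So the right-hand bound is ¬((Q → Q) ⊕ R) = 0.000.
The residuum of the Łukasiewicz t-norm gives the supremum: min(1, 1 − 0.087 + 0.000).
1 − 0.087 + 0.000 = 0.913, so t = min(1, 0.913) = 0.913.
Check: 0.087 ⊗ 0.913 = max(0, 0.000) = 0.000 ≤ 0.000.

0.913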